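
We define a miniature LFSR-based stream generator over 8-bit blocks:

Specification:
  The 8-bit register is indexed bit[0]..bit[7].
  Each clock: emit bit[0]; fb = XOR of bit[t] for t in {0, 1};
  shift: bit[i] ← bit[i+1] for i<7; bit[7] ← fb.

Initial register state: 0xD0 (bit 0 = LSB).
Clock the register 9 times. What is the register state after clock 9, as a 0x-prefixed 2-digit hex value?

0x5C

reg_0 = 0xD0
clock 1: out=0, reg = 0x68
clock 2: out=0, reg = 0x34
clock 3: out=0, reg = 0x1A
clock 4: out=0, reg = 0x8D
clock 5: out=1, reg = 0xC6
clock 6: out=0, reg = 0xE3
clock 7: out=1, reg = 0x71
clock 8: out=1, reg = 0xB8
clock 9: out=0, reg = 0x5C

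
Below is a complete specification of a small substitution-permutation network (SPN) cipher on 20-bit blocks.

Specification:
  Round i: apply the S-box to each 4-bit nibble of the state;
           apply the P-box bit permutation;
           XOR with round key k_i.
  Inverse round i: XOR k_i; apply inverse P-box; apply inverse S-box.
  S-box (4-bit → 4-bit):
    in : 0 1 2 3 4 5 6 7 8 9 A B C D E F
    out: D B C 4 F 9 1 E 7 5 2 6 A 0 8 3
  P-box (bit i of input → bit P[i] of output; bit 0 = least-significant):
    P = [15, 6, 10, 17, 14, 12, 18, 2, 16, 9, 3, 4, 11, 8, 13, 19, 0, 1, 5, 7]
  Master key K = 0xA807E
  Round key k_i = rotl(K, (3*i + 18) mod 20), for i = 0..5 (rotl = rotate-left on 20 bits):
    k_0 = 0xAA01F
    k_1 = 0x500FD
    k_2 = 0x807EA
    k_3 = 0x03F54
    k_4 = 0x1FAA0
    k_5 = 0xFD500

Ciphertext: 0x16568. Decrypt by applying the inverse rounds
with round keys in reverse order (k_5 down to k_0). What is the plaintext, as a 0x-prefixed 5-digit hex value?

s_0 = ciphertext = 0x16568
s_1 = InvRound(s_0, k_5) = 0x323B1
s_2 = InvRound(s_1, k_4) = 0x6FEF5
s_3 = InvRound(s_2, k_3) = 0x0AD95
s_4 = InvRound(s_3, k_2) = 0x807EF
s_5 = InvRound(s_4, k_1) = 0xAC133
s_6 = InvRound(s_5, k_0) = 0x3B35D

0x3B35D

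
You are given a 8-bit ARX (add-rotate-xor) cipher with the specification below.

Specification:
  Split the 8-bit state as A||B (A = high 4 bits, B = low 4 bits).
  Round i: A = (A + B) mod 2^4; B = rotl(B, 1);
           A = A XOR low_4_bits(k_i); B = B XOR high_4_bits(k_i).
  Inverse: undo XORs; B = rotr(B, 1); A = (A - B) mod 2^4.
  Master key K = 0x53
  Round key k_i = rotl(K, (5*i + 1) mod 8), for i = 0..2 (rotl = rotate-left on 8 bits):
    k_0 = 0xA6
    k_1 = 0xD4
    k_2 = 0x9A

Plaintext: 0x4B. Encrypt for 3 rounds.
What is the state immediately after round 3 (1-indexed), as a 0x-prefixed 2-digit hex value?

0x25

s_0 = plaintext = 0x4B
s_1 = Round(s_0, k_0) = 0x9D
s_2 = Round(s_1, k_1) = 0x26
s_3 = Round(s_2, k_2) = 0x25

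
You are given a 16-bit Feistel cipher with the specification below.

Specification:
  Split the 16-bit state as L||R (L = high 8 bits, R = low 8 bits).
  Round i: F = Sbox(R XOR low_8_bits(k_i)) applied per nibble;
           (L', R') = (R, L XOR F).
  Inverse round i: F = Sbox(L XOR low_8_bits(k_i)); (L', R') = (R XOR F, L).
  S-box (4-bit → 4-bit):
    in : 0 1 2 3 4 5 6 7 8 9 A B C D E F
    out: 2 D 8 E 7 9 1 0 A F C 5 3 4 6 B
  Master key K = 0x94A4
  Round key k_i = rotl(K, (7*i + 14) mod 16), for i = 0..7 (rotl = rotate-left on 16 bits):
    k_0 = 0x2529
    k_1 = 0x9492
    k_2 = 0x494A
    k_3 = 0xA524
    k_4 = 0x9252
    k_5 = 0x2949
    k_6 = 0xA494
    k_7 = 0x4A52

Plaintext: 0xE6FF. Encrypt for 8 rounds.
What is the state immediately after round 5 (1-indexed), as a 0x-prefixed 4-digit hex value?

0xC4C5

s_0 = plaintext = 0xE6FF
s_1 = Round(s_0, k_0) = 0xFFA7
s_2 = Round(s_1, k_1) = 0xA716
s_3 = Round(s_2, k_2) = 0x1634
s_4 = Round(s_3, k_3) = 0x34C4
s_5 = Round(s_4, k_4) = 0xC4C5
s_6 = Round(s_5, k_5) = 0xC567
s_7 = Round(s_6, k_6) = 0x677B
s_8 = Round(s_7, k_7) = 0x7BE8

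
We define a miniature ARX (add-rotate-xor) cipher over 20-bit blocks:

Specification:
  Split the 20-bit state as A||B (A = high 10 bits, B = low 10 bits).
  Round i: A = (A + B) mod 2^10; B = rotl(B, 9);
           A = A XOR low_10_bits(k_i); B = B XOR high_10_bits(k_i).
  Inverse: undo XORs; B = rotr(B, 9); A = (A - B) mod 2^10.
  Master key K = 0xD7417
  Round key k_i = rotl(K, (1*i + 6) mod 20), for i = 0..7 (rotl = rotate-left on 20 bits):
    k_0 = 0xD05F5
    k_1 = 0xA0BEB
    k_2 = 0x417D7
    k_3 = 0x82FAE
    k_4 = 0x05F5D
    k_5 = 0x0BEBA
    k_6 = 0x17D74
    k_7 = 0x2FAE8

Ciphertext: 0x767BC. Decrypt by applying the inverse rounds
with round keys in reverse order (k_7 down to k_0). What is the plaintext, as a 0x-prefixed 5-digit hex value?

s_0 = ciphertext = 0x767BC
s_1 = InvRound(s_0, k_7) = 0x4B205
s_2 = InvRound(s_1, k_6) = 0xE8CB5
s_3 = InvRound(s_2, k_5) = 0xF9534
s_4 = InvRound(s_3, k_4) = 0x9CA46
s_5 = InvRound(s_4, k_3) = 0x5089A
s_6 = InvRound(s_5, k_2) = 0xD5F3E
s_7 = InvRound(s_6, k_1) = 0x51378
s_8 = InvRound(s_7, k_0) = 0x0FC72

0x0FC72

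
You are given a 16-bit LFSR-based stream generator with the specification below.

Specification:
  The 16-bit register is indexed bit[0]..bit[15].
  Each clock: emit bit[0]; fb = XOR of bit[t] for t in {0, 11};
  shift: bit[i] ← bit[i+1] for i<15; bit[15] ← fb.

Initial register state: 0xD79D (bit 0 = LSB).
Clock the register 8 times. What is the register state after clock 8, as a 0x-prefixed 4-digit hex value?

0x67D7

reg_0 = 0xD79D
clock 1: out=1, reg = 0xEBCE
clock 2: out=0, reg = 0xF5E7
clock 3: out=1, reg = 0xFAF3
clock 4: out=1, reg = 0x7D79
clock 5: out=1, reg = 0x3EBC
clock 6: out=0, reg = 0x9F5E
clock 7: out=0, reg = 0xCFAF
clock 8: out=1, reg = 0x67D7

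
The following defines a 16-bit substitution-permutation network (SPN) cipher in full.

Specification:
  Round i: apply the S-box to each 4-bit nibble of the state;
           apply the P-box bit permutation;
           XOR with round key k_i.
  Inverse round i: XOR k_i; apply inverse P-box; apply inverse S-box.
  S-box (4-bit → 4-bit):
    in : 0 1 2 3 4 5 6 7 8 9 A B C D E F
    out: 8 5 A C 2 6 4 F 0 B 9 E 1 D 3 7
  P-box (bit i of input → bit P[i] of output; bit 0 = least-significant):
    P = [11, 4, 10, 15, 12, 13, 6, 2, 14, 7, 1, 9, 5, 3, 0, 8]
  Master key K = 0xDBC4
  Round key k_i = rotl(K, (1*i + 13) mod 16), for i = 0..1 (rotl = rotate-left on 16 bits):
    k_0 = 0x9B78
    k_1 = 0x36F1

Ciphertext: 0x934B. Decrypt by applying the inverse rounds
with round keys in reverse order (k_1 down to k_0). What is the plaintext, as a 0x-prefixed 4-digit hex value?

0x138F

s_0 = ciphertext = 0x934B
s_1 = InvRound(s_0, k_1) = 0x954B
s_2 = InvRound(s_1, k_0) = 0x138F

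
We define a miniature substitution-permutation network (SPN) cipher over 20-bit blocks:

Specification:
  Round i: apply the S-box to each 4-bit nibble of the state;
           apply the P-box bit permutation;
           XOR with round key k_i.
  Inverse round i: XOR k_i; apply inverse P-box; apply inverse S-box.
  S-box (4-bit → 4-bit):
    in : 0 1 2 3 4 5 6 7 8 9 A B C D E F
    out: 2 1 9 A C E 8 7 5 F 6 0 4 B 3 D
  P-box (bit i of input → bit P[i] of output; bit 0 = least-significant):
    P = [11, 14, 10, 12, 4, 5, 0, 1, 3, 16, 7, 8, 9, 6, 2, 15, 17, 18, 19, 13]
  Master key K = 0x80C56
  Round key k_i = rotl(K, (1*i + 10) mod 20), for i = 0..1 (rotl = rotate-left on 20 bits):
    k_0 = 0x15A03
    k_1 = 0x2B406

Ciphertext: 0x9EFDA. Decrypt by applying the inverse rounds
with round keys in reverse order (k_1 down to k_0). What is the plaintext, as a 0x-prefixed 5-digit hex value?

s_0 = ciphertext = 0x9EFDA
s_1 = InvRound(s_0, k_1) = 0x8791D
s_2 = InvRound(s_1, k_0) = 0x48D2B

0x48D2B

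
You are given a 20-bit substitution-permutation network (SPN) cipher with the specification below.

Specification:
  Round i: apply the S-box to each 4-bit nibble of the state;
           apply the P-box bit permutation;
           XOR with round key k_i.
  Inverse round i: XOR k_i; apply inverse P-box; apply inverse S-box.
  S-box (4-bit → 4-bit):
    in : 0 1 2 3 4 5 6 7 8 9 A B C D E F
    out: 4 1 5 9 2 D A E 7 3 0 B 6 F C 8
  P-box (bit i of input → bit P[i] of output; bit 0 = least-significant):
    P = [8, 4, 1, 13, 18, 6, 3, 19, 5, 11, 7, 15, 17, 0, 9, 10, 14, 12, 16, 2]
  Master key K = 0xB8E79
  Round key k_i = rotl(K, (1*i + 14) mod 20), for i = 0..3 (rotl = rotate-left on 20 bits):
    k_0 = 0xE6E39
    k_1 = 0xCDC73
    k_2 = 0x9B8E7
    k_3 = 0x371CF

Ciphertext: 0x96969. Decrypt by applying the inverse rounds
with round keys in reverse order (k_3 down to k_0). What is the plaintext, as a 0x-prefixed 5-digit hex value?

0x2F1D4

s_0 = ciphertext = 0x96969
s_1 = InvRound(s_0, k_3) = 0x618F0
s_2 = InvRound(s_1, k_2) = 0xE9F37
s_3 = InvRound(s_2, k_1) = 0x32A41
s_4 = InvRound(s_3, k_0) = 0x2F1D4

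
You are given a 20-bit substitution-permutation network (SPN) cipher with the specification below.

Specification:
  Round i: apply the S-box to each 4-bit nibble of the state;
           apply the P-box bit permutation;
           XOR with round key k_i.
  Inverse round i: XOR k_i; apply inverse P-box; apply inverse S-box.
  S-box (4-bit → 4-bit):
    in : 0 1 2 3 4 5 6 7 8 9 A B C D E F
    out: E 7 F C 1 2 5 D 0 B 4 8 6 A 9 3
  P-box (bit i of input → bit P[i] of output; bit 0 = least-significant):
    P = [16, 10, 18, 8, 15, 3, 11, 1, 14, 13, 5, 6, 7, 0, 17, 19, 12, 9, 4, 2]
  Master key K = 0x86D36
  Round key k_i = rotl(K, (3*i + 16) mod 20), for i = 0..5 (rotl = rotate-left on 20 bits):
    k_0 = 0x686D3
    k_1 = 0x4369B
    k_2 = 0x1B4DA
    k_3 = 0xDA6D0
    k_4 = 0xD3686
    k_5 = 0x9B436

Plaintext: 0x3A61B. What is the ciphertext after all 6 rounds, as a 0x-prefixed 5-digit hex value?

0x69323

s_0 = plaintext = 0x3A61B
s_1 = Round(s_0, k_0) = 0x44FEF
s_2 = Round(s_1, k_1) = 0x5C219
s_3 = Round(s_2, k_2) = 0x25BB3
s_4 = Round(s_3, k_3) = 0x9B587
s_5 = Round(s_4, k_4) = 0x00582
s_6 = Round(s_5, k_5) = 0x69323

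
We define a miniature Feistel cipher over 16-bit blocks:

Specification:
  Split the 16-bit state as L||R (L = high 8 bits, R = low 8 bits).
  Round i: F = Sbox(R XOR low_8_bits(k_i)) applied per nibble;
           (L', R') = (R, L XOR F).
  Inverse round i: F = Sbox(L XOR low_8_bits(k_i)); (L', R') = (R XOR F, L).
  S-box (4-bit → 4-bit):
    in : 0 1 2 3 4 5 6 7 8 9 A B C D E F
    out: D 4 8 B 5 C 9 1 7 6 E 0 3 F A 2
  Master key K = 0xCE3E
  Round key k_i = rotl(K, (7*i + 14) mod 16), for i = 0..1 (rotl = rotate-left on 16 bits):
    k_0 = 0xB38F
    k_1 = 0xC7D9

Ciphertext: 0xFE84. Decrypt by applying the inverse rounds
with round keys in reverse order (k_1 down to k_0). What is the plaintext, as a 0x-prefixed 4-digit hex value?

0x8005

s_0 = ciphertext = 0xFE84
s_1 = InvRound(s_0, k_1) = 0x05FE
s_2 = InvRound(s_1, k_0) = 0x8005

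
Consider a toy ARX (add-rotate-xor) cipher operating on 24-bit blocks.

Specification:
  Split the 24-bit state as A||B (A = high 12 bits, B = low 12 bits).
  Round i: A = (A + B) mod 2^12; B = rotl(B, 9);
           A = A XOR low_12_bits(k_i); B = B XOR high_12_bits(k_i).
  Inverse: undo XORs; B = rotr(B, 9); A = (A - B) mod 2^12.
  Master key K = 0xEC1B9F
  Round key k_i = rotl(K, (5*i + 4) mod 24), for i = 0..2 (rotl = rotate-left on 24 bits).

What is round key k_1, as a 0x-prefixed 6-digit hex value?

K = 0xEC1B9F
k_0 = rotl(K, (5*0+4) mod 24) = rotl(K, 4) = 0xC1B9FE
k_1 = rotl(K, (5*1+4) mod 24) = rotl(K, 9) = 0x373FD8

0x373FD8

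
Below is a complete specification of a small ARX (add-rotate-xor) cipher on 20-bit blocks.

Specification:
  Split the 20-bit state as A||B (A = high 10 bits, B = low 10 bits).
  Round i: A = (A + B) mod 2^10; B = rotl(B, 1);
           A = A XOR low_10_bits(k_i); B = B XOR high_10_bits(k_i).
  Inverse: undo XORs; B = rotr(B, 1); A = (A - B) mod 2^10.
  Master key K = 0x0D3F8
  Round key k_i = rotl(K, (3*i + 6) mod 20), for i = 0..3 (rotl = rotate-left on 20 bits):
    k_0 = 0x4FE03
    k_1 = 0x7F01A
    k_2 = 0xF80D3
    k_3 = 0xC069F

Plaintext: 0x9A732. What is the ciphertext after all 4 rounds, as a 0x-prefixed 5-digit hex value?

0xB29E7

s_0 = plaintext = 0x9A732
s_1 = Round(s_0, k_0) = 0xE635A
s_2 = Round(s_1, k_1) = 0xBA349
s_3 = Round(s_2, k_2) = 0xB8973
s_4 = Round(s_3, k_3) = 0xB29E7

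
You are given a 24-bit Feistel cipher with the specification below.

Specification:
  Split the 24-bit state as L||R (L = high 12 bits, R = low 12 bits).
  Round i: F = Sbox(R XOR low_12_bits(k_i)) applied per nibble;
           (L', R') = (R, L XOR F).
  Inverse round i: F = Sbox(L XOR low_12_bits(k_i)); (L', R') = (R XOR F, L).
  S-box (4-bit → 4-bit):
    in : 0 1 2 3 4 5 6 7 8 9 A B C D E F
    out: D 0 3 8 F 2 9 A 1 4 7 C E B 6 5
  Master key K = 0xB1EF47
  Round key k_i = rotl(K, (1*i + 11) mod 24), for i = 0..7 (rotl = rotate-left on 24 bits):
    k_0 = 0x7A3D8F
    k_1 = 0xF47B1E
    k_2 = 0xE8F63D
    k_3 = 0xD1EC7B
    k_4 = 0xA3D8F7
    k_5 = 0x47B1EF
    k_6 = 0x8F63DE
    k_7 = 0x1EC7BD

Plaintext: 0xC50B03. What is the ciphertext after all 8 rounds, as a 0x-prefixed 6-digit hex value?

0x6FBC4B

s_0 = plaintext = 0xC50B03
s_1 = Round(s_0, k_0) = 0xB0354E
s_2 = Round(s_1, k_1) = 0x54ED2E
s_3 = Round(s_2, k_2) = 0xD2E946
s_4 = Round(s_3, k_3) = 0x946FA5
s_5 = Round(s_4, k_4) = 0xFA5365
s_6 = Round(s_5, k_5) = 0x365CB2
s_7 = Round(s_6, k_6) = 0xCB26FB
s_8 = Round(s_7, k_7) = 0x6FBC4B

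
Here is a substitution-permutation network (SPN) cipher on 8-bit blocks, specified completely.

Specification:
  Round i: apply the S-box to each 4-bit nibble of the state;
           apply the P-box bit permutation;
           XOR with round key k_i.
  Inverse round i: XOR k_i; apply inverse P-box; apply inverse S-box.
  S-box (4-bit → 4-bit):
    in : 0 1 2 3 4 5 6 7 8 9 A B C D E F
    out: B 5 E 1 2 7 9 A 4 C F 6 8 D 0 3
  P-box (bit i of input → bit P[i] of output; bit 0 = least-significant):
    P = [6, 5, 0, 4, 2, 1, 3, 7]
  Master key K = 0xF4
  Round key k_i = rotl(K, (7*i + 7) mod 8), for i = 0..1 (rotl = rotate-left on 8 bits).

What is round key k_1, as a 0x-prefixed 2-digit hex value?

K = 0xF4
k_0 = rotl(K, (7*0+7) mod 8) = rotl(K, 7) = 0x7A
k_1 = rotl(K, (7*1+7) mod 8) = rotl(K, 6) = 0x3D

0x3D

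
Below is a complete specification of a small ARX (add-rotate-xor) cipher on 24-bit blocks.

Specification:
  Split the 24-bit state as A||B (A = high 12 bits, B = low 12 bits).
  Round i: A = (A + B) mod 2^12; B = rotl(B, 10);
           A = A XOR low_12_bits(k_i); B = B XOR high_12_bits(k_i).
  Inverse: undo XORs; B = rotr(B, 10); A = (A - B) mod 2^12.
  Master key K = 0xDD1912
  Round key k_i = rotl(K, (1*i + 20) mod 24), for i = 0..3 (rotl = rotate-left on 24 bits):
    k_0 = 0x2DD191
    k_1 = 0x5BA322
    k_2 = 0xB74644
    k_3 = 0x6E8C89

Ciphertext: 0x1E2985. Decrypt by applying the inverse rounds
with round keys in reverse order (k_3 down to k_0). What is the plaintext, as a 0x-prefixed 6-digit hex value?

0x36900A

s_0 = ciphertext = 0x1E2985
s_1 = InvRound(s_0, k_3) = 0xFB4DB7
s_2 = InvRound(s_1, k_2) = 0xEE3B0D
s_3 = InvRound(s_2, k_1) = 0x2E2ADF
s_4 = InvRound(s_3, k_0) = 0x36900A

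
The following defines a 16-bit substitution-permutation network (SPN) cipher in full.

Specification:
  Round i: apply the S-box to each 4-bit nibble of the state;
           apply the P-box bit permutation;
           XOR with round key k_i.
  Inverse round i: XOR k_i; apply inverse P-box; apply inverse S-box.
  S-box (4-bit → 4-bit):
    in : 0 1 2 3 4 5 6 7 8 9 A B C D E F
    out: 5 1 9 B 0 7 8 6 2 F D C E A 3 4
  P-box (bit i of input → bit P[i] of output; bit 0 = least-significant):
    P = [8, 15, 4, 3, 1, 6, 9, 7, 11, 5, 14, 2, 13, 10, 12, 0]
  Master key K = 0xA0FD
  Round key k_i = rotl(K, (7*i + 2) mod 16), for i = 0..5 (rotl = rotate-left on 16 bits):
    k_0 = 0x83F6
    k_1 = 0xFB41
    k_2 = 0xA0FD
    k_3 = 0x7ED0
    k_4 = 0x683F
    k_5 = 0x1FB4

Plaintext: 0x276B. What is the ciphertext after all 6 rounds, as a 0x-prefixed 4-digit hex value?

s_0 = plaintext = 0x276B
s_1 = Round(s_0, k_0) = 0xE34F
s_2 = Round(s_1, k_1) = 0xD775
s_3 = Round(s_2, k_2) = 0x678C
s_4 = Round(s_3, k_3) = 0xBEA9
s_5 = Round(s_4, k_4) = 0xF384
s_6 = Round(s_5, k_5) = 0x07D0

0x07D0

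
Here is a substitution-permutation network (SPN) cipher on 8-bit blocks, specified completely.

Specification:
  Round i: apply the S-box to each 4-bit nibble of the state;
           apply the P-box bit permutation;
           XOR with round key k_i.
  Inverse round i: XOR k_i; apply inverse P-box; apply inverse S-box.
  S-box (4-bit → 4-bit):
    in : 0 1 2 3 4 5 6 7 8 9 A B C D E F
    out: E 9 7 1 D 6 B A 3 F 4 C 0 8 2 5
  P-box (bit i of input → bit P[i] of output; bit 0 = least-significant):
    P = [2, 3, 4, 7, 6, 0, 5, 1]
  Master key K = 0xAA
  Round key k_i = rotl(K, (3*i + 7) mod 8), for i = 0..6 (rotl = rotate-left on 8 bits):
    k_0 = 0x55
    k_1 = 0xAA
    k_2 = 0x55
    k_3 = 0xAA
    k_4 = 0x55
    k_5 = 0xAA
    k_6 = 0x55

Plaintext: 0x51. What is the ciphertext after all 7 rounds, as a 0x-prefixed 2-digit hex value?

0x59

s_0 = plaintext = 0x51
s_1 = Round(s_0, k_0) = 0xF0
s_2 = Round(s_1, k_1) = 0x52
s_3 = Round(s_2, k_2) = 0x68
s_4 = Round(s_3, k_3) = 0xE5
s_5 = Round(s_4, k_4) = 0x4C
s_6 = Round(s_5, k_5) = 0xC8
s_7 = Round(s_6, k_6) = 0x59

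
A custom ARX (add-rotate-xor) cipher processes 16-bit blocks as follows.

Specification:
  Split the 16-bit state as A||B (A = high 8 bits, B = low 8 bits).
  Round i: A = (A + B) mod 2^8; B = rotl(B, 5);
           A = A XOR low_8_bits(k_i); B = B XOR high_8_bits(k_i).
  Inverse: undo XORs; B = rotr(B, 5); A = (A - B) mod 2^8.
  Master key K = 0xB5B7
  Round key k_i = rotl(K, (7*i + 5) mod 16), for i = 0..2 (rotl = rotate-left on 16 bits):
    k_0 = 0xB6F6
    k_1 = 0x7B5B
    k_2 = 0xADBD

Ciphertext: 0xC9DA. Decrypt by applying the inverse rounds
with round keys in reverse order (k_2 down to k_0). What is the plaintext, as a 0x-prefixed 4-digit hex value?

0xA585

s_0 = ciphertext = 0xC9DA
s_1 = InvRound(s_0, k_2) = 0xB9BB
s_2 = InvRound(s_1, k_1) = 0xDC06
s_3 = InvRound(s_2, k_0) = 0xA585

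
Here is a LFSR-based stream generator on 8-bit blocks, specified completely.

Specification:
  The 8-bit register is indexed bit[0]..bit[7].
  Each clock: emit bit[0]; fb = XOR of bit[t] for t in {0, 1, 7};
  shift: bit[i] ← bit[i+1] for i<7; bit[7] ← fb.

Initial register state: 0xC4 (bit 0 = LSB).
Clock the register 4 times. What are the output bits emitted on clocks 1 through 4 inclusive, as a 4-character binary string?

0010

reg_0 = 0xC4
clock 1: out=0, reg = 0xE2
clock 2: out=0, reg = 0x71
clock 3: out=1, reg = 0xB8
clock 4: out=0, reg = 0xDC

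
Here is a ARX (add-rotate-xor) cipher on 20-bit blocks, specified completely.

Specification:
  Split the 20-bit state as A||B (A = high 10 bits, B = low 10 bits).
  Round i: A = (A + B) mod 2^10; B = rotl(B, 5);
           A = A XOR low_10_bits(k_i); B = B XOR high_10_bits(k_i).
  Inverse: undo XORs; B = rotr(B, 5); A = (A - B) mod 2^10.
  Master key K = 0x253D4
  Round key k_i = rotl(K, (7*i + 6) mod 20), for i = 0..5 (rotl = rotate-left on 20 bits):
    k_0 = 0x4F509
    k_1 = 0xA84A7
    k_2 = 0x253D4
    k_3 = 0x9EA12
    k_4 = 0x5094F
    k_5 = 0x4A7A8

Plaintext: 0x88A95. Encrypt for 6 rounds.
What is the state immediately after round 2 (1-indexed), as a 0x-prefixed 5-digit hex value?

s_0 = plaintext = 0x88A95
s_1 = Round(s_0, k_0) = 0x6FB89
s_2 = Round(s_1, k_1) = 0x7839D
s_3 = Round(s_2, k_2) = 0xAA728
s_4 = Round(s_3, k_3) = 0xF0F63
s_5 = Round(s_4, k_4) = 0x9A539
s_6 = Round(s_5, k_5) = 0x02A00

0x7839D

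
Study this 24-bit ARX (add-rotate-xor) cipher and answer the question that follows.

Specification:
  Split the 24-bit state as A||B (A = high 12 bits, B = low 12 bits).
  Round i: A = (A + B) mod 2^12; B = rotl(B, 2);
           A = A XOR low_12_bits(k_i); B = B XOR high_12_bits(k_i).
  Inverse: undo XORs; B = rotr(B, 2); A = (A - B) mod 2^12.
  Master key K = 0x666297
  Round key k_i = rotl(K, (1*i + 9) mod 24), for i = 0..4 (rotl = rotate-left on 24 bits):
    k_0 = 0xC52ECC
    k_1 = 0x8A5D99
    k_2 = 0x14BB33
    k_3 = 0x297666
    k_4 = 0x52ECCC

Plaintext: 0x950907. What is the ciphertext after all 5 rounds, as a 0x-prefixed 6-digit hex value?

0x4D3E25

s_0 = plaintext = 0x950907
s_1 = Round(s_0, k_0) = 0xC9B84C
s_2 = Round(s_1, k_1) = 0x97E997
s_3 = Round(s_2, k_2) = 0x826715
s_4 = Round(s_3, k_3) = 0x95DEC2
s_5 = Round(s_4, k_4) = 0x4D3E25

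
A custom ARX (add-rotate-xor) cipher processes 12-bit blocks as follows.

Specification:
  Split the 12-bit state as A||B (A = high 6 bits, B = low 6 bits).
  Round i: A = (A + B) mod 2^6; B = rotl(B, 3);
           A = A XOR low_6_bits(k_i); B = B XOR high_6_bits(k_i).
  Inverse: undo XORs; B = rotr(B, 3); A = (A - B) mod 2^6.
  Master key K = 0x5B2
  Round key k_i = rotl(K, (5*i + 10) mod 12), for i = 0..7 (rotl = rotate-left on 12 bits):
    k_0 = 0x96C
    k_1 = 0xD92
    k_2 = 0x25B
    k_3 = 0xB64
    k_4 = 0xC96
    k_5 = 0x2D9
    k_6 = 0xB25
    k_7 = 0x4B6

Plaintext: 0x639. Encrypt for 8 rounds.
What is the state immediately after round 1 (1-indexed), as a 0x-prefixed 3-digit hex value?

0xF6A

s_0 = plaintext = 0x639
s_1 = Round(s_0, k_0) = 0xF6A
s_2 = Round(s_1, k_1) = 0xD63
s_3 = Round(s_2, k_2) = 0x0D5
s_4 = Round(s_3, k_3) = 0xF07
s_5 = Round(s_4, k_4) = 0x54A
s_6 = Round(s_5, k_5) = 0x19A
s_7 = Round(s_6, k_6) = 0x17F
s_8 = Round(s_7, k_7) = 0xCAD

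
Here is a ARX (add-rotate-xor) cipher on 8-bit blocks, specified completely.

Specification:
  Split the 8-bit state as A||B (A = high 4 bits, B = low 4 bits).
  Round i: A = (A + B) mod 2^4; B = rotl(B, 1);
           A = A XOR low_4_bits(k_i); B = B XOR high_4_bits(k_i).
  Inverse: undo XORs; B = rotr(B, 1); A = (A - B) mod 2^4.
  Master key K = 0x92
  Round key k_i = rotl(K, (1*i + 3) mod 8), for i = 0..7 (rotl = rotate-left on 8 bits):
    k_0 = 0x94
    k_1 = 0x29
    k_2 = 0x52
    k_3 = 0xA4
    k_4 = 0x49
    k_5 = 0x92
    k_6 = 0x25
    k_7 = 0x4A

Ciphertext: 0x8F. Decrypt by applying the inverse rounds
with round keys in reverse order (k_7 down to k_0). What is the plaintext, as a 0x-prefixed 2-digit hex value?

s_0 = ciphertext = 0x8F
s_1 = InvRound(s_0, k_7) = 0x5D
s_2 = InvRound(s_1, k_6) = 0x1F
s_3 = InvRound(s_2, k_5) = 0x03
s_4 = InvRound(s_3, k_4) = 0xEB
s_5 = InvRound(s_4, k_3) = 0x28
s_6 = InvRound(s_5, k_2) = 0x2E
s_7 = InvRound(s_6, k_1) = 0x56
s_8 = InvRound(s_7, k_0) = 0x2F

0x2F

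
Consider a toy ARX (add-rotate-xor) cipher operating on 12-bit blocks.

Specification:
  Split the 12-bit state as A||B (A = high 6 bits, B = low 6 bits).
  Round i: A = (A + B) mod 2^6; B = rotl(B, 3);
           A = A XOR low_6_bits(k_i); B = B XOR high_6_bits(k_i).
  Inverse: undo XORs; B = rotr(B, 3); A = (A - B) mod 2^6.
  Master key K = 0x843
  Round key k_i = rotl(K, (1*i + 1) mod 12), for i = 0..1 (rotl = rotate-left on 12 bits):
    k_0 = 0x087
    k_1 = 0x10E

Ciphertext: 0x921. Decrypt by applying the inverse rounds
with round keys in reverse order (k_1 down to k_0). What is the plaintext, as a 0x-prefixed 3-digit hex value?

0x135

s_0 = ciphertext = 0x921
s_1 = InvRound(s_0, k_1) = 0xFAC
s_2 = InvRound(s_1, k_0) = 0x135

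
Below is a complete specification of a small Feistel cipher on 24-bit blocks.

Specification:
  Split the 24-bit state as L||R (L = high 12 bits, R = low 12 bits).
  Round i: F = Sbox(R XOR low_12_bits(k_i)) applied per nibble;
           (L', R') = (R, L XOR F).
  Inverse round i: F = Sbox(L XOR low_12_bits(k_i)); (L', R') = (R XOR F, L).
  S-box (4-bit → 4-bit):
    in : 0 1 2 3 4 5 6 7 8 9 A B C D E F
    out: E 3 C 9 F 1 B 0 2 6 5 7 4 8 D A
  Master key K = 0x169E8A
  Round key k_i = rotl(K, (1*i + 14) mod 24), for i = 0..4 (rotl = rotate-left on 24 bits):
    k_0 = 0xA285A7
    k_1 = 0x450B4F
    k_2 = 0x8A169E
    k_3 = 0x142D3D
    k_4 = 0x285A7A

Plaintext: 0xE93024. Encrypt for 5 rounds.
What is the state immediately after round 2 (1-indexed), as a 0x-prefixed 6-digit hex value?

0xFBAF85

s_0 = plaintext = 0xE93024
s_1 = Round(s_0, k_0) = 0x024FBA
s_2 = Round(s_1, k_1) = 0xFBAF85
s_3 = Round(s_2, k_2) = 0xF8598D
s_4 = Round(s_3, k_3) = 0x98D0FB
s_5 = Round(s_4, k_4) = 0x0FBCAE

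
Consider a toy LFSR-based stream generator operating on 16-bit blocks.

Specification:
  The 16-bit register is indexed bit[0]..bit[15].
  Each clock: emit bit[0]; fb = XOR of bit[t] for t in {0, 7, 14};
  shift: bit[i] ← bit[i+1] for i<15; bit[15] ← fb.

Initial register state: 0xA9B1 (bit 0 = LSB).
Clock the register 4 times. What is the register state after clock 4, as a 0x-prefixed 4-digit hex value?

reg_0 = 0xA9B1
clock 1: out=1, reg = 0x54D8
clock 2: out=0, reg = 0x2A6C
clock 3: out=0, reg = 0x1536
clock 4: out=0, reg = 0x0A9B

0x0A9B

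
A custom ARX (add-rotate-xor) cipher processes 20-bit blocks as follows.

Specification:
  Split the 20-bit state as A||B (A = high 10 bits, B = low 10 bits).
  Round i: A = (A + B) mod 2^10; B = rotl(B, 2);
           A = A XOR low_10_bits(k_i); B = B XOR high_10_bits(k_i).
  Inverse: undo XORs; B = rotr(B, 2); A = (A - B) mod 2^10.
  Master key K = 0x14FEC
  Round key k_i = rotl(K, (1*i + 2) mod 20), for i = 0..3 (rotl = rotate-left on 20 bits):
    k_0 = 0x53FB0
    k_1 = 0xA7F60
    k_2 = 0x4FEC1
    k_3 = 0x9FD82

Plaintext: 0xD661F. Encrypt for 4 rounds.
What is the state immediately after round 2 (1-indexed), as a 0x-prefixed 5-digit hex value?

0x2665A

s_0 = plaintext = 0xD661F
s_1 = Round(s_0, k_0) = 0xB2131
s_2 = Round(s_1, k_1) = 0x2665A
s_3 = Round(s_2, k_2) = 0x0C855
s_4 = Round(s_3, k_3) = 0x4172B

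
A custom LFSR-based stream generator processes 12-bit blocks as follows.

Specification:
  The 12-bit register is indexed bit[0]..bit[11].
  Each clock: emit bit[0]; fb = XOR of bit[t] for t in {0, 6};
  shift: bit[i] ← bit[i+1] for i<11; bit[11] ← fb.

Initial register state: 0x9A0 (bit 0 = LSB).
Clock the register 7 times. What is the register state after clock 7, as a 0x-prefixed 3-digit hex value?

0x0D3

reg_0 = 0x9A0
clock 1: out=0, reg = 0x4D0
clock 2: out=0, reg = 0xA68
clock 3: out=0, reg = 0xD34
clock 4: out=0, reg = 0x69A
clock 5: out=0, reg = 0x34D
clock 6: out=1, reg = 0x1A6
clock 7: out=0, reg = 0x0D3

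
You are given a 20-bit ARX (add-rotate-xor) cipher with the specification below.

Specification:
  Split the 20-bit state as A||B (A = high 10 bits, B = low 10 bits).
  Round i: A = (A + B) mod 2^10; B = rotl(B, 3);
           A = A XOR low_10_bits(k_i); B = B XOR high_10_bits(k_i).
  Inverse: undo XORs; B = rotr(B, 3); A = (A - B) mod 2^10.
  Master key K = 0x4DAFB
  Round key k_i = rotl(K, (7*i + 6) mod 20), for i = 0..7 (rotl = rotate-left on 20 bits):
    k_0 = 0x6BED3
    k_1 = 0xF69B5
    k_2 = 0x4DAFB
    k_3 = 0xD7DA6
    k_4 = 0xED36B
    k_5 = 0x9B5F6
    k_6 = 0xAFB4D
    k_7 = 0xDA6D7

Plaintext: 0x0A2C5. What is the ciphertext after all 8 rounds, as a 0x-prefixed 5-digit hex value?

0x54E65

s_0 = plaintext = 0x0A2C5
s_1 = Round(s_0, k_0) = 0x0FB82
s_2 = Round(s_1, k_1) = 0x9D7CD
s_3 = Round(s_2, k_2) = 0x2E759
s_4 = Round(s_3, k_3) = 0x6D191
s_5 = Round(s_4, k_4) = 0x0BB3F
s_6 = Round(s_5, k_5) = 0xA6F93
s_7 = Round(s_6, k_6) = 0x58E21
s_8 = Round(s_7, k_7) = 0x54E65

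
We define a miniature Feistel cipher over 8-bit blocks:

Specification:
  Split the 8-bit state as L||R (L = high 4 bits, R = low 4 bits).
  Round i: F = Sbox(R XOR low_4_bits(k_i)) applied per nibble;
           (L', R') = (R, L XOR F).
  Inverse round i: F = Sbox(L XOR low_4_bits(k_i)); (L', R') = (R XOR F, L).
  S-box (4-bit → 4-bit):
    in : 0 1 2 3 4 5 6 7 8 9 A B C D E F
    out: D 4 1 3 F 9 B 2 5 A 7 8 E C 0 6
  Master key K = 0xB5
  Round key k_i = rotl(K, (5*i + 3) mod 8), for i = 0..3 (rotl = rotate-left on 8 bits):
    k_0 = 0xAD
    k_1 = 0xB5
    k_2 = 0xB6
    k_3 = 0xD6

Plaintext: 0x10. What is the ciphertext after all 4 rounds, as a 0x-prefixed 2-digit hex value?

0xE0

s_0 = plaintext = 0x10
s_1 = Round(s_0, k_0) = 0x0D
s_2 = Round(s_1, k_1) = 0xD5
s_3 = Round(s_2, k_2) = 0x5E
s_4 = Round(s_3, k_3) = 0xE0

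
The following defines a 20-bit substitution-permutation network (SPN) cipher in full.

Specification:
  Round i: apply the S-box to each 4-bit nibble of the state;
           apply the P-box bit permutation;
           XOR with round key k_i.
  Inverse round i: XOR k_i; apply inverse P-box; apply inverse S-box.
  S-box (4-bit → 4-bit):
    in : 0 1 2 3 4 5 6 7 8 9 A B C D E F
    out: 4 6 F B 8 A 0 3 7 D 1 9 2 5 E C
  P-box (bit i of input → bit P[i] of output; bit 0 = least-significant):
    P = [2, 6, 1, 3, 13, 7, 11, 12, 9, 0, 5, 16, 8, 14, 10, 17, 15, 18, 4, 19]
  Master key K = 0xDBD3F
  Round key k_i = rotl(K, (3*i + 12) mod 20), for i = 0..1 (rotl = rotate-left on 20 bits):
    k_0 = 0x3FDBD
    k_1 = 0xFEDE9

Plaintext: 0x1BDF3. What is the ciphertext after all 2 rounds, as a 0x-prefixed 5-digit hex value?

0x1A92B

s_0 = plaintext = 0x1BDF3
s_1 = Round(s_0, k_0) = 0x5E6C1
s_2 = Round(s_1, k_1) = 0x1A92B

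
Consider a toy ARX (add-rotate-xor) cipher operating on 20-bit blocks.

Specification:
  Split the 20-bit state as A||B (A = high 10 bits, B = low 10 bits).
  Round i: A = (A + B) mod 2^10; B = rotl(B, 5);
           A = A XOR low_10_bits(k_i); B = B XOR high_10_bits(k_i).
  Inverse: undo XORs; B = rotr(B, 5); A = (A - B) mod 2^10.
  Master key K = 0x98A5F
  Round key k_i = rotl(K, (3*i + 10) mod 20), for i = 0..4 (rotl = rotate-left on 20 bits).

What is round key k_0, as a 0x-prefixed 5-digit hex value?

K = 0x98A5F
k_0 = rotl(K, (3*0+10) mod 20) = rotl(K, 10) = 0x97E62

0x97E62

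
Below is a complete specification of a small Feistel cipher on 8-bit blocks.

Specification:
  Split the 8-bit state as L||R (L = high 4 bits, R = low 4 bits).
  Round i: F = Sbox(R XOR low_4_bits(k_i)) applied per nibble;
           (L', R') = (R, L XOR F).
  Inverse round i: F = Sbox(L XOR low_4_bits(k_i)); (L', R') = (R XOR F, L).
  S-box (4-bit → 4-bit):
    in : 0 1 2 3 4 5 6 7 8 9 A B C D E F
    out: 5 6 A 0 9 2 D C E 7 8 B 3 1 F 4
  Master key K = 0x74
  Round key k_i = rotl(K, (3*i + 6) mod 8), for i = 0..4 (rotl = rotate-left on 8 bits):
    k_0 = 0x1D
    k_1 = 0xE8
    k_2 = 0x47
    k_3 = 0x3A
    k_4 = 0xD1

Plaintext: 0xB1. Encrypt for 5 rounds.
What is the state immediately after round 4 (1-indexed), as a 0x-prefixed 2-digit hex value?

0x8E

s_0 = plaintext = 0xB1
s_1 = Round(s_0, k_0) = 0x18
s_2 = Round(s_1, k_1) = 0x84
s_3 = Round(s_2, k_2) = 0x48
s_4 = Round(s_3, k_3) = 0x8E
s_5 = Round(s_4, k_4) = 0xEC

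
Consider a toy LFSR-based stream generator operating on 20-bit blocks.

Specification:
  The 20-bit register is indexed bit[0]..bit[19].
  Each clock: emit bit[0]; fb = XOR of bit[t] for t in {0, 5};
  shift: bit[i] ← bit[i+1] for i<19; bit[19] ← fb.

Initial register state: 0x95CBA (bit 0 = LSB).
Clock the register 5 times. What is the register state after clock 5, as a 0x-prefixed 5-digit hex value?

reg_0 = 0x95CBA
clock 1: out=0, reg = 0xCAE5D
clock 2: out=1, reg = 0xE572E
clock 3: out=0, reg = 0xF2B97
clock 4: out=1, reg = 0xF95CB
clock 5: out=1, reg = 0xFCAE5

0xFCAE5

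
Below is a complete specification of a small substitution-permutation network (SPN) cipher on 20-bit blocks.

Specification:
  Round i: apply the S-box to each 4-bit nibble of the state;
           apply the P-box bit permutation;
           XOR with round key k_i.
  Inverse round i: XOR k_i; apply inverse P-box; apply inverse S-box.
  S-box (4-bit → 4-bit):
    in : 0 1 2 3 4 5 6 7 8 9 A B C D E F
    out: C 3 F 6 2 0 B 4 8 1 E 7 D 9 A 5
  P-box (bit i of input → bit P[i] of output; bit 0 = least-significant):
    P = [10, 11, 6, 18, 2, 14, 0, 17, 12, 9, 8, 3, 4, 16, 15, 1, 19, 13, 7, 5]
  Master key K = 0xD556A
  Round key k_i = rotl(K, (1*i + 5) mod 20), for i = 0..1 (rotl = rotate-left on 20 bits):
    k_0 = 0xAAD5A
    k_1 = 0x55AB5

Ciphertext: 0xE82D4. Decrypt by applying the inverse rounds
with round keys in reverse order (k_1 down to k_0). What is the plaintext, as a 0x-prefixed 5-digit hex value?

s_0 = ciphertext = 0xE82D4
s_1 = InvRound(s_0, k_1) = 0xD39A3
s_2 = InvRound(s_1, k_0) = 0x0BD0C

0x0BD0C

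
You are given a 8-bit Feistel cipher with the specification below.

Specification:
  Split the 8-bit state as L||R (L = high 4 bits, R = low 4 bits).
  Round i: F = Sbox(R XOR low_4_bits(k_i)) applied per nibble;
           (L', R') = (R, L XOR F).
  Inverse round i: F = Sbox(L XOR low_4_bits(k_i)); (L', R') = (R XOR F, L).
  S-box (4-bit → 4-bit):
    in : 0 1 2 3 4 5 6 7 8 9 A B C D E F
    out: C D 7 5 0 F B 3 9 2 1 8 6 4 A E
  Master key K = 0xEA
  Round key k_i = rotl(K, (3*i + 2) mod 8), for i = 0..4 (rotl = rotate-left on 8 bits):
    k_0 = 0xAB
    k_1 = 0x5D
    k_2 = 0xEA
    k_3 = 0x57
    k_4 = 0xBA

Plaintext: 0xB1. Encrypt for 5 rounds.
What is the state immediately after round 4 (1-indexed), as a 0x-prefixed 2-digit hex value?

0x32

s_0 = plaintext = 0xB1
s_1 = Round(s_0, k_0) = 0x1A
s_2 = Round(s_1, k_1) = 0xA2
s_3 = Round(s_2, k_2) = 0x23
s_4 = Round(s_3, k_3) = 0x32
s_5 = Round(s_4, k_4) = 0x2A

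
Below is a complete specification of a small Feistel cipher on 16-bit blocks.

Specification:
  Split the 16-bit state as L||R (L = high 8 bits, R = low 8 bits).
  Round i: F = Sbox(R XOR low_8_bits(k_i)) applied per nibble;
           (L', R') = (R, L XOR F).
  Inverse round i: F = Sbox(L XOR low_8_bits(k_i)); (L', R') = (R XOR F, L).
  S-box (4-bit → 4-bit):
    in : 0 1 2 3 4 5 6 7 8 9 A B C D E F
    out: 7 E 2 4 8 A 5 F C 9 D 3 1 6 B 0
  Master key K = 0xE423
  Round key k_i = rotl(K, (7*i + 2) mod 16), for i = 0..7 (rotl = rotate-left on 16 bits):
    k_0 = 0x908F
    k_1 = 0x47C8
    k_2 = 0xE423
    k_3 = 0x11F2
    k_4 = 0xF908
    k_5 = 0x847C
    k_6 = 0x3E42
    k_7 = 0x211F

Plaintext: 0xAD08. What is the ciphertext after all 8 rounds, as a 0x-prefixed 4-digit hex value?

0x7281

s_0 = plaintext = 0xAD08
s_1 = Round(s_0, k_0) = 0x0862
s_2 = Round(s_1, k_1) = 0x62D5
s_3 = Round(s_2, k_2) = 0xD567
s_4 = Round(s_3, k_3) = 0x674F
s_5 = Round(s_4, k_4) = 0x4FE8
s_6 = Round(s_5, k_5) = 0xE8D7
s_7 = Round(s_6, k_6) = 0xD772
s_8 = Round(s_7, k_7) = 0x7281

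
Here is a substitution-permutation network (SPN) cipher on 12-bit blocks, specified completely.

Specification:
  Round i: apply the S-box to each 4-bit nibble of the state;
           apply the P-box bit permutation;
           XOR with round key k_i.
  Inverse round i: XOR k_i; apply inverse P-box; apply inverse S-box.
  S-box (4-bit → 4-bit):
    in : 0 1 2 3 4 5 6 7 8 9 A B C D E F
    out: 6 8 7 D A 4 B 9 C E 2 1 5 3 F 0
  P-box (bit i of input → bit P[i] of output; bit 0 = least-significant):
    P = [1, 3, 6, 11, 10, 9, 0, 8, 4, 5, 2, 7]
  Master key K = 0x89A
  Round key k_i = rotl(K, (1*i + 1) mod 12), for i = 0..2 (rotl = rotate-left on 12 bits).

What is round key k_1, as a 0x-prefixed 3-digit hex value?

0x26A

K = 0x89A
k_0 = rotl(K, (1*0+1) mod 12) = rotl(K, 1) = 0x135
k_1 = rotl(K, (1*1+1) mod 12) = rotl(K, 2) = 0x26A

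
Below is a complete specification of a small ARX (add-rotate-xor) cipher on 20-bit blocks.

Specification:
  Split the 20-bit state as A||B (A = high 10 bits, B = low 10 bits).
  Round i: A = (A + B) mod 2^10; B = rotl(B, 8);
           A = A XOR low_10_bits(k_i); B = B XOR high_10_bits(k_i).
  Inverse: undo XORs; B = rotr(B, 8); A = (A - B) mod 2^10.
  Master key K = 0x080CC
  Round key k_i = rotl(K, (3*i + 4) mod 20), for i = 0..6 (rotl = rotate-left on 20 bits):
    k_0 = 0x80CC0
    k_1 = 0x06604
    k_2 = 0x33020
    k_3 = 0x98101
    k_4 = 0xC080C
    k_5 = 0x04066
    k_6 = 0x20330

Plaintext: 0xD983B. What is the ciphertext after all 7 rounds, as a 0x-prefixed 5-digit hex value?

s_0 = plaintext = 0xD983B
s_1 = Round(s_0, k_0) = 0xD850D
s_2 = Round(s_1, k_1) = 0x9A95A
s_3 = Round(s_2, k_2) = 0xF929A
s_4 = Round(s_3, k_3) = 0xDFCC6
s_5 = Round(s_4, k_4) = 0x12533
s_6 = Round(s_5, k_5) = 0x46B5C
s_7 = Round(s_6, k_6) = 0xD1857

0xD1857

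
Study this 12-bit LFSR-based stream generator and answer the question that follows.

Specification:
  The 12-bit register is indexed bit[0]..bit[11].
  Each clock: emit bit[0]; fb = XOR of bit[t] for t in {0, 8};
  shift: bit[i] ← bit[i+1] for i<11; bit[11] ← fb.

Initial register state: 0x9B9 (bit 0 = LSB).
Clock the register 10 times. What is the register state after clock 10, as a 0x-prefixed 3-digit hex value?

0xAC2

reg_0 = 0x9B9
clock 1: out=1, reg = 0x4DC
clock 2: out=0, reg = 0x26E
clock 3: out=0, reg = 0x137
clock 4: out=1, reg = 0x09B
clock 5: out=1, reg = 0x84D
clock 6: out=1, reg = 0xC26
clock 7: out=0, reg = 0x613
clock 8: out=1, reg = 0xB09
clock 9: out=1, reg = 0x584
clock 10: out=0, reg = 0xAC2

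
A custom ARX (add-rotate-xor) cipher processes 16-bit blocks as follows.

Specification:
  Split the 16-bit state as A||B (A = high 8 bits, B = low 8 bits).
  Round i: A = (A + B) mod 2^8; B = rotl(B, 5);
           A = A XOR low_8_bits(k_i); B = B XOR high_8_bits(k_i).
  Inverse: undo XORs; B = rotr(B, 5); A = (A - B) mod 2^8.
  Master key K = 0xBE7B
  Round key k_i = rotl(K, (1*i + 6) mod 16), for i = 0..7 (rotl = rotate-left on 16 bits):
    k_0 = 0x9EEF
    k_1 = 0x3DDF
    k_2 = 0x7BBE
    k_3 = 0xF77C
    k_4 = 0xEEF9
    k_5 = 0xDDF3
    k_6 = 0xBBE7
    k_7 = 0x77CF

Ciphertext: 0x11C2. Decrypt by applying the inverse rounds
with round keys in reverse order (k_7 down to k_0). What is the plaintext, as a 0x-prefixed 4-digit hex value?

s_0 = ciphertext = 0x11C2
s_1 = InvRound(s_0, k_7) = 0x31AD
s_2 = InvRound(s_1, k_6) = 0x26B0
s_3 = InvRound(s_2, k_5) = 0x6A6B
s_4 = InvRound(s_3, k_4) = 0x672C
s_5 = InvRound(s_4, k_3) = 0x3DDE
s_6 = InvRound(s_5, k_2) = 0x562D
s_7 = InvRound(s_6, k_1) = 0x0980
s_8 = InvRound(s_7, k_0) = 0xF6F0

0xF6F0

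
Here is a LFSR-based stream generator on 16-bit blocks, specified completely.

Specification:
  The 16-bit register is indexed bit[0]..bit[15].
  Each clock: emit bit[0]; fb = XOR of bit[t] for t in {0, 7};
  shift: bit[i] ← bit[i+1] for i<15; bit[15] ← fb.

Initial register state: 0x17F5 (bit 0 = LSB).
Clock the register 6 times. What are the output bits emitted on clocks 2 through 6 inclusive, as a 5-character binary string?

reg_0 = 0x17F5
clock 1: out=1, reg = 0x0BFA
clock 2: out=0, reg = 0x85FD
clock 3: out=1, reg = 0x42FE
clock 4: out=0, reg = 0xA17F
clock 5: out=1, reg = 0xD0BF
clock 6: out=1, reg = 0x685F

01011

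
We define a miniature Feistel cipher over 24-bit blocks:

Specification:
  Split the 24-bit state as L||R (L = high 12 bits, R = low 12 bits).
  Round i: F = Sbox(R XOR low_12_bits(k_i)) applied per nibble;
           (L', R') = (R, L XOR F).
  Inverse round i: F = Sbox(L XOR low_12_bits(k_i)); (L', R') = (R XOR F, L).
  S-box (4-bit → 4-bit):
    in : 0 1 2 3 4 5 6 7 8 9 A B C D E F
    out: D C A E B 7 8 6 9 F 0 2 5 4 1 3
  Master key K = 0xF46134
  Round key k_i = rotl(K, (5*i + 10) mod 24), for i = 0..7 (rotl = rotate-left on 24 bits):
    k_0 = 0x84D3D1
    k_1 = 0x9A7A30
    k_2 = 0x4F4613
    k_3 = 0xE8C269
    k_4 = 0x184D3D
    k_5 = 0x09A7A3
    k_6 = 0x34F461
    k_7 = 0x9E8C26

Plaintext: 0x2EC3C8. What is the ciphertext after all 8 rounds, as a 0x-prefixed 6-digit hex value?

s_0 = plaintext = 0x2EC3C8
s_1 = Round(s_0, k_0) = 0x3C8F23
s_2 = Round(s_1, k_1) = 0xF23406
s_3 = Round(s_2, k_2) = 0x4065E4
s_4 = Round(s_3, k_3) = 0x5E4292
s_5 = Round(s_4, k_4) = 0x2926E7
s_6 = Round(s_5, k_5) = 0x6E7E29
s_7 = Round(s_6, k_6) = 0xE2965E
s_8 = Round(s_7, k_7) = 0x65EE40

0x65EE40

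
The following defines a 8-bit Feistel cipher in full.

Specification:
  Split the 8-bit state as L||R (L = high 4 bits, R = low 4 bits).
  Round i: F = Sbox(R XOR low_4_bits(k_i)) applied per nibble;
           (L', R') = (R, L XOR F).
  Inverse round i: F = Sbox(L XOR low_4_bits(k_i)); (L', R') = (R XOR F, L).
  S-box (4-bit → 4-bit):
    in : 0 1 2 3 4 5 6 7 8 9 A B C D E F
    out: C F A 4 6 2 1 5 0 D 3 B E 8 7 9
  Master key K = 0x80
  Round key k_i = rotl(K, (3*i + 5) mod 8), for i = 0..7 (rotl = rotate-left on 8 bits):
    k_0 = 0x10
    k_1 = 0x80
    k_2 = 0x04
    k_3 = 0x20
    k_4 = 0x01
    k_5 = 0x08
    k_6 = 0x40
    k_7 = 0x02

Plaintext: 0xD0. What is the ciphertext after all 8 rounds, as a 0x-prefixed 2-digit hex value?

0xB2

s_0 = plaintext = 0xD0
s_1 = Round(s_0, k_0) = 0x01
s_2 = Round(s_1, k_1) = 0x1F
s_3 = Round(s_2, k_2) = 0xFA
s_4 = Round(s_3, k_3) = 0xAC
s_5 = Round(s_4, k_4) = 0xC2
s_6 = Round(s_5, k_5) = 0x2F
s_7 = Round(s_6, k_6) = 0xFB
s_8 = Round(s_7, k_7) = 0xB2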